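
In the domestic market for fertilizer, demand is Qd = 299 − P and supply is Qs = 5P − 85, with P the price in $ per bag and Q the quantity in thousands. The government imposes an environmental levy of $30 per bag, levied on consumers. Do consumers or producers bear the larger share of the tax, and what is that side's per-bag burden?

Before the tax: set 299 − P = 5P − 85 → P* = $64, Q* = 235.
With the tax collected from consumers, demand (in seller-price terms) shifts: Qd = 299 − (P + 30).
New equilibrium: consumers pay $89, producers receive $59, Q = 210. (Wedge: Pb − Ps = 30.)
Per-bag burden: consumers $25, producers $5.
Consumers take the larger share because demand is less price-elastic here (demand slope 1 vs supply slope 5).

Consumers bear the larger share: $25 per bag.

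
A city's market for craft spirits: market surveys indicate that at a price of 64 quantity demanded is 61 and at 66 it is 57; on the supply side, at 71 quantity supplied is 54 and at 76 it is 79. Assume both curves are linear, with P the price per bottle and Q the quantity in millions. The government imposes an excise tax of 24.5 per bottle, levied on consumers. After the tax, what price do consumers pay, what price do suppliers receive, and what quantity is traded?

Demand slope: (57 − 61)/(66 − 64) = -2, so Qd = 189 − 2P.
Supply slope: (79 − 54)/(76 − 71) = 5, so Qs = 5P − 301.
Before the tax: set 189 − 2P = 5P − 301 → P* = 70, Q* = 49.
With the tax collected from consumers, demand (in seller-price terms) shifts: Qd = 189 − 2(P + 24.5).
New equilibrium: consumers pay 87.5, suppliers receive 63, Q = 14. (Wedge: Pb − Ps = 24.5.)

Consumers pay 87.5; suppliers receive 63; quantity = 14.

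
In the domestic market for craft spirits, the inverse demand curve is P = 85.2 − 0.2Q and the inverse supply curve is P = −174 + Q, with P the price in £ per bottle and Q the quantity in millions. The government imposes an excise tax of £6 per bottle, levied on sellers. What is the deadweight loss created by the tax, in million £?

Rewrite in direct form: Qd = 426 − 5P and Qs = P + 174.
Without the tax, 426 − 5P = P + 174 gives 6P = 252, so P* = £42 and Q* = 216.
With the tax collected from sellers, supply shifts: Qs = (P − 6) + 174.
New equilibrium: buyers pay £43, sellers receive £37, Q = 211. (Wedge: Pb − Ps = 6.)
Quantity falls by |ΔQ| = |216 − 211| = 5.
DWL = ½ · t · |ΔQ| = ½ · 6 · 5 = £15.

Deadweight loss = £15 million.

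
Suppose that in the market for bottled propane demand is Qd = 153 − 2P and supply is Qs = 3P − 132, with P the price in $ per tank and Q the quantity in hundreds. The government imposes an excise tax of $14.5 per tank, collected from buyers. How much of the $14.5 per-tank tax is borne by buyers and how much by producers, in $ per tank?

Buyers bear $8.7 per tank; producers bear $5.8 per tank.

Without the tax, 153 − 2P = 3P − 132 gives 5P = 285, so P* = $57 and Q* = 39.
With the tax collected from buyers, demand (in seller-price terms) shifts: Qd = 153 − 2(P + 14.5).
New equilibrium: buyers pay $65.7, producers receive $51.2, Q = 21.6. (Wedge: Pb − Ps = 14.5.)
Burden on buyers: $8.7; on producers: $5.8. (They sum to $14.5.)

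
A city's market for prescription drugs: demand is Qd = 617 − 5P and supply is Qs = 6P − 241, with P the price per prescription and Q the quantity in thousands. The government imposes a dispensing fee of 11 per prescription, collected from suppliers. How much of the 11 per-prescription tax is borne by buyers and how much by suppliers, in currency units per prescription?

Without the tax, 617 − 5P = 6P − 241 gives 11P = 858, so P* = 78 and Q* = 227.
With the tax collected from suppliers, supply shifts: Qs = 6(P − 11) − 241.
Solving gives Q = 197 with buyers paying 84 and suppliers receiving 73 (the 11 wedge).
Burden on buyers: 6; on suppliers: 5. (They sum to 11.)
The less price-elastic side of the market bears the larger share of a per-unit tax.

Buyers bear 6 per prescription; suppliers bear 5 per prescription.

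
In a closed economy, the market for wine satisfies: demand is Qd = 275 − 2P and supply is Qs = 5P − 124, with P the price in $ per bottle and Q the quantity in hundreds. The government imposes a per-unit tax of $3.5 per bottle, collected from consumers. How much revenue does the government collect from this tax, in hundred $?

Tax revenue = $546 hundred.

Before the tax: set 275 − 2P = 5P − 124 → P* = $57, Q* = 161.
With the tax collected from consumers, demand (in seller-price terms) shifts: Qd = 275 − 2(P + 3.5).
Solving gives Q = 156 with consumers paying $59.5 and sellers receiving $56 (the $3.5 wedge).
Revenue = t · Q = 3.5 · 156 = $546.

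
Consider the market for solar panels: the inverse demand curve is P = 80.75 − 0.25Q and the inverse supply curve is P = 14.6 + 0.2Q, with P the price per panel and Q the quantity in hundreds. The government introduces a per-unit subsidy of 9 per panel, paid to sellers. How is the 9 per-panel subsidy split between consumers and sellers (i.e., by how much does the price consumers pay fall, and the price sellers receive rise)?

Consumers gain 5 per panel; sellers gain 4 per panel.

Inverting to Q(P) form: Qd = 323 − 4P; Qs = 5P − 73.
Before the subsidy: set 323 − 4P = 5P − 73 → P* = 44, Q* = 147.
With a per-unit subsidy paid to sellers, each receives P + 9 per unit sold, so supply becomes Qs = 5(P + 9) − 73.
Solving gives Q = 167 with consumers paying 39 and sellers receiving 48 (the 9 wedge).
Gain to consumers: 5; to sellers: 4. (They sum to 9.)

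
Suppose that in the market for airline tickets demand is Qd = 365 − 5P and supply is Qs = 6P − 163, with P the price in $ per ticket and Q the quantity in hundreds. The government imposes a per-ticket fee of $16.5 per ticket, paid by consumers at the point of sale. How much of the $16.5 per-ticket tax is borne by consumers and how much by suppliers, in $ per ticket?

Without the tax, 365 − 5P = 6P − 163 gives 11P = 528, so P* = $48 and Q* = 125.
With the tax collected from consumers, demand (in seller-price terms) shifts: Qd = 365 − 5(P + 16.5).
Solving gives Q = 80 with consumers paying $57 and suppliers receiving $40.5 (the $16.5 wedge).
Burden on consumers: $9; on suppliers: $7.5. (They sum to $16.5.)
The less price-elastic side of the market bears the larger share of a per-unit tax.

Consumers bear $9 per ticket; suppliers bear $7.5 per ticket.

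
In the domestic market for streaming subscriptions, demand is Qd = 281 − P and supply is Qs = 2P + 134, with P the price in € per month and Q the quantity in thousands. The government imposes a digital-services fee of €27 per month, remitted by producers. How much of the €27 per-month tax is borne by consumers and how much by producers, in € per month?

Before the tax: set 281 − P = 2P + 134 → P* = €49, Q* = 232.
With the tax collected from producers, supply shifts: Qs = 2(P − 27) + 134.
New equilibrium: consumers pay €67, producers receive €40, Q = 214. (Wedge: Pb − Ps = 27.)
Burden on consumers: €18; on producers: €9. (They sum to €27.)
The less price-elastic side of the market bears the larger share of a per-unit tax.

Consumers bear €18 per month; producers bear €9 per month.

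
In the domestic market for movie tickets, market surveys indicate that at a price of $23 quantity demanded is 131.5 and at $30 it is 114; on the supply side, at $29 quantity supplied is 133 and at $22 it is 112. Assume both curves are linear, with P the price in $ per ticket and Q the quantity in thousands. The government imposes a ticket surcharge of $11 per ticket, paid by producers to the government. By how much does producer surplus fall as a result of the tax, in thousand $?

Demand slope: (114 − 131.5)/(30 − 23) = -2.5, so Qd = 189 − 2.5P.
Supply slope: (112 − 133)/(22 − 29) = 3, so Qs = 3P + 46.
Before the tax: set 189 − 2.5P = 3P + 46 → P* = $26, Q* = 124.
With the tax collected from producers, supply shifts: Qs = 3(P − 11) + 46.
New equilibrium: consumers pay $32, producers receive $21, Q = 109. (Wedge: Pb − Ps = 11.)
ΔPS is the trapezoid between Q = 109 and Q = 124 of height $5: ½ · (124 + 109) · 5 = $582.5.

Producer surplus falls by $582.5 thousand.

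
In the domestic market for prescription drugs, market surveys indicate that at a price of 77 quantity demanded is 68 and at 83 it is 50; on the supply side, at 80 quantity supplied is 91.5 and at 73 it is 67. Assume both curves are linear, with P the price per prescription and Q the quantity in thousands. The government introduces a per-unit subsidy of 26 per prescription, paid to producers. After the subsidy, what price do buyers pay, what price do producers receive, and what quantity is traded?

Demand slope: (50 − 68)/(83 − 77) = -3, so Qd = 299 − 3P.
Supply slope: (67 − 91.5)/(73 − 80) = 3.5, so Qs = 3.5P − 188.5.
Without the subsidy, 299 − 3P = 3.5P − 188.5 gives 6.5P = 487.5, so P* = 75 and Q* = 74.
With a per-unit subsidy paid to producers, each receives P + 26 per unit sold, so supply becomes Qs = 3.5(P + 26) − 188.5.
Solving gives Q = 116 with buyers paying 61 and producers receiving 87 (the 26 wedge).

Buyers pay 61; producers receive 87; quantity = 116.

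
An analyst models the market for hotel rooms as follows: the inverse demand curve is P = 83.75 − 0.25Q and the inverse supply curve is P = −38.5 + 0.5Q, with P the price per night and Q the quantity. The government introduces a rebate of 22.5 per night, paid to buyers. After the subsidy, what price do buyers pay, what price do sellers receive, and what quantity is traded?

Buyers pay 35.5; sellers receive 58; quantity = 193.

Rewrite in direct form: Qd = 335 − 4P and Qs = 2P + 77.
Without the subsidy, 335 − 4P = 2P + 77 gives 6P = 258, so P* = 43 and Q* = 163.
With a per-unit subsidy paid to buyers, each effectively pays P − 22.5, so demand becomes Qd = 335 − 4(P − 22.5).
New equilibrium: buyers pay 35.5, sellers receive 58, Q = 193. (Wedge: Pb − Ps = −22.5.)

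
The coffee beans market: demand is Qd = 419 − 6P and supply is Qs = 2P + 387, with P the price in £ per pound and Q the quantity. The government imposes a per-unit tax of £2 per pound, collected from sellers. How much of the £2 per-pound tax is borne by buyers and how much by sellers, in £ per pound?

Without the tax, 419 − 6P = 2P + 387 gives 8P = 32, so P* = £4 and Q* = 395.
With the tax collected from sellers, supply shifts: Qs = 2(P − 2) + 387.
New equilibrium: buyers pay £4.5, sellers receive £2.5, Q = 392. (Wedge: Pb − Ps = 2.)
Burden on buyers: £0.5; on sellers: £1.5. (They sum to £2.)
The less price-elastic side of the market bears the larger share of a per-unit tax.

Buyers bear £0.5 per pound; sellers bear £1.5 per pound.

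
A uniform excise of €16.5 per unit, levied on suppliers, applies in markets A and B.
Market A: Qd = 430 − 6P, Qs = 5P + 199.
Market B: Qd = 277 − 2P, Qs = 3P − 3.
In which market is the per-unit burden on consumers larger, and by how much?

Market A: pre-tax P* = €21, Q* = 304; post-tax Q = 259; per-unit burden on consumers = €7.5.
Market B: pre-tax P* = €56, Q* = 165; post-tax Q = 145.2; per-unit burden on consumers = €9.9.
Difference: €7.5 vs €9.9 → market B is larger by €2.4.

Market B, by €2.4.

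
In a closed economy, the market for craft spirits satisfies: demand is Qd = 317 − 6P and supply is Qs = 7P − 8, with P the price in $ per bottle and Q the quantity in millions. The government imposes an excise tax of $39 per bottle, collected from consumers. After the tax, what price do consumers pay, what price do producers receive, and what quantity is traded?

Before the tax: set 317 − 6P = 7P − 8 → P* = $25, Q* = 167.
With the tax collected from consumers, demand (in seller-price terms) shifts: Qd = 317 − 6(P + 39).
New equilibrium: consumers pay $46, producers receive $7, Q = 41. (Wedge: Pb − Ps = 39.)
The less price-elastic side of the market bears the larger share of a per-unit tax.

Consumers pay $46; producers receive $7; quantity = 41.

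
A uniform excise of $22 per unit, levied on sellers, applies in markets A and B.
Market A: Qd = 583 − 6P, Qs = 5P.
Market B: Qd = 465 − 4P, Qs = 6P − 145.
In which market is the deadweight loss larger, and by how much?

Market A, by $79.2.

Market A: pre-tax P* = $53, Q* = 265; post-tax Q = 205; deadweight loss = $660.
Market B: pre-tax P* = $61, Q* = 221; post-tax Q = 168.2; deadweight loss = $580.8.
Difference: $660 vs $580.8 → market A is larger by $79.2.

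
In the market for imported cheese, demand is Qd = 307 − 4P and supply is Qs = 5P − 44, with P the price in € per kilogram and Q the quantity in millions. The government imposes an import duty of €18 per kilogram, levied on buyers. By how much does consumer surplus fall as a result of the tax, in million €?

Consumer surplus falls by €1310 million.

Before the tax: set 307 − 4P = 5P − 44 → P* = €39, Q* = 151.
With the tax collected from buyers, demand (in seller-price terms) shifts: Qd = 307 − 4(P + 18).
Solving gives Q = 111 with buyers paying €49 and sellers receiving €31 (the €18 wedge).
ΔCS is the trapezoid between Q = 111 and Q = 151 of height €10: ½ · (151 + 111) · 10 = €1310.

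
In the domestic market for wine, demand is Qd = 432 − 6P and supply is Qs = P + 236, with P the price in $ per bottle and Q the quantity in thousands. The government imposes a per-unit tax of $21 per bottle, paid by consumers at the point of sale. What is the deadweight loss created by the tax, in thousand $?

Before the tax: set 432 − 6P = P + 236 → P* = $28, Q* = 264.
With the tax collected from consumers, demand (in seller-price terms) shifts: Qd = 432 − 6(P + 21).
Solving gives Q = 246 with consumers paying $31 and producers receiving $10 (the $21 wedge).
Quantity falls by |ΔQ| = |264 − 246| = 18.
DWL = ½ · t · |ΔQ| = ½ · 21 · 18 = $189.

Deadweight loss = $189 thousand.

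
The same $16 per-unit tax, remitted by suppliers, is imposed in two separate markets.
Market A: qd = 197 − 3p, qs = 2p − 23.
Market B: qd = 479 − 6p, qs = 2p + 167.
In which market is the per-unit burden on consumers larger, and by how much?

Market A: pre-tax p* = $44, q* = 65; post-tax q = 45.8; per-unit burden on consumers = $6.4.
Market B: pre-tax p* = $39, q* = 245; post-tax q = 221; per-unit burden on consumers = $4.
Difference: $6.4 vs $4 → market A is larger by $2.4.

Market A, by $2.4.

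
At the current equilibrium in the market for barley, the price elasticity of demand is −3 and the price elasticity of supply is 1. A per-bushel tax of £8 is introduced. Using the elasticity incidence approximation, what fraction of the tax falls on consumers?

Consumers' share ≈ 0.25.

Incidence ratio: consumers' share ≈ εs / (εs + |εd|) = 1 / (1 + 3) = 0.25.
Supply is the less elastic side, so consumers bear the smaller share.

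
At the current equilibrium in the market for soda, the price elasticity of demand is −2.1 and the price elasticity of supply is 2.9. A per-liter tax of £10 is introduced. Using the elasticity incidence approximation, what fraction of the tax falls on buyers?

Incidence ratio: buyers' share ≈ εs / (εs + |εd|) = 2.9 / (2.9 + 2.1) = 0.58.
Supply is the more elastic side, so buyers bear the larger share.

Buyers' share ≈ 0.58.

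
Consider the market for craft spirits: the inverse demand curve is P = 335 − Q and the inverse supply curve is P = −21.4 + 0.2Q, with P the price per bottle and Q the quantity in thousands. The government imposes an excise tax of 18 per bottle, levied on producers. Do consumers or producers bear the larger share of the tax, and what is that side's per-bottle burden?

Consumers bear the larger share: 15 per bottle.

Rewrite in direct form: Qd = 335 − P and Qs = 5P + 107.
Without the tax, 335 − P = 5P + 107 gives 6P = 228, so P* = 38 and Q* = 297.
With the tax collected from producers, supply shifts: Qs = 5(P − 18) + 107.
Solving gives Q = 282 with consumers paying 53 and producers receiving 35 (the 18 wedge).
Per-bottle burden: consumers 15, producers 3.
Consumers take the larger share because demand is less price-elastic here (demand slope 1 vs supply slope 5).
The less price-elastic side of the market bears the larger share of a per-unit tax.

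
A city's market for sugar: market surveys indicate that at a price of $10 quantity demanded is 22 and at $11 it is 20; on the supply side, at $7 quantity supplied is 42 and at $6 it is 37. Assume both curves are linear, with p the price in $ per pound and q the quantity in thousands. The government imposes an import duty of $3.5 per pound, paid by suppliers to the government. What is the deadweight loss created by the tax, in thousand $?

Demand slope: (20 − 22)/(11 − 10) = -2, so qd = 42 − 2p.
Supply slope: (37 − 42)/(6 − 7) = 5, so qs = 5p + 7.
Before the tax: set 42 − 2p = 5p + 7 → p* = $5, q* = 32.
With the tax collected from suppliers, supply shifts: qs = 5(p − 3.5) + 7.
Solving gives q = 27 with buyers paying $7.5 and suppliers receiving $4 (the $3.5 wedge).
Quantity falls by |ΔQ| = |32 − 27| = 5.
DWL = ½ · t · |ΔQ| = ½ · 3.5 · 5 = $8.75.

Deadweight loss = $8.75 thousand.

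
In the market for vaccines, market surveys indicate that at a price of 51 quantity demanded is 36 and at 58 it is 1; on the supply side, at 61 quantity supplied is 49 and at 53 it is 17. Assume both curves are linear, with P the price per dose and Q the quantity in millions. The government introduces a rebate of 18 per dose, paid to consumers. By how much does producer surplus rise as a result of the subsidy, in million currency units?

Demand slope: (1 − 36)/(58 − 51) = -5, so Qd = 291 − 5P.
Supply slope: (17 − 49)/(53 − 61) = 4, so Qs = 4P − 195.
Without the subsidy, 291 − 5P = 4P − 195 gives 9P = 486, so P* = 54 and Q* = 21.
With a per-unit subsidy paid to consumers, each effectively pays P − 18, so demand becomes Qd = 291 − 5(P − 18).
New equilibrium: consumers pay 46, producers receive 64, Q = 61. (Wedge: Pb − Ps = −18.)
ΔPS is the trapezoid between Q = 61 and Q = 21 of height 10: ½ · (21 + 61) · 10 = 410.

Producer surplus rises by 410 million.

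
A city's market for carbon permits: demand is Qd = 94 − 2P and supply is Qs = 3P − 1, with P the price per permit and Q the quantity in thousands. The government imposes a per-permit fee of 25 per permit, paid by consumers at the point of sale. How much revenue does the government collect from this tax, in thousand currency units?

Without the tax, 94 − 2P = 3P − 1 gives 5P = 95, so P* = 19 and Q* = 56.
With the tax collected from consumers, demand (in seller-price terms) shifts: Qd = 94 − 2(P + 25).
Solving gives Q = 26 with consumers paying 34 and producers receiving 9 (the 25 wedge).
Revenue = t · Q = 25 · 26 = 650.

Tax revenue = 650 thousand.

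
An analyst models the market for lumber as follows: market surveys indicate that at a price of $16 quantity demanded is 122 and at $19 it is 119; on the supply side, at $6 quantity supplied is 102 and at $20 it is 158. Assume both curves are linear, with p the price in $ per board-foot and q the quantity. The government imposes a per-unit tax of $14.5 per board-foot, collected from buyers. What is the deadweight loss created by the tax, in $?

Deadweight loss = $84.1.

Demand slope: (119 − 122)/(19 − 16) = -1, so qd = 138 − p.
Supply slope: (158 − 102)/(20 − 6) = 4, so qs = 4p + 78.
Before the tax: set 138 − p = 4p + 78 → p* = $12, q* = 126.
With the tax collected from buyers, demand (in seller-price terms) shifts: qd = 138 − (p + 14.5).
Solving gives q = 114.4 with buyers paying $23.6 and sellers receiving $9.1 (the $14.5 wedge).
Quantity falls by |ΔQ| = |126 − 114.4| = 11.6.
DWL = ½ · t · |ΔQ| = ½ · 14.5 · 11.6 = $84.1.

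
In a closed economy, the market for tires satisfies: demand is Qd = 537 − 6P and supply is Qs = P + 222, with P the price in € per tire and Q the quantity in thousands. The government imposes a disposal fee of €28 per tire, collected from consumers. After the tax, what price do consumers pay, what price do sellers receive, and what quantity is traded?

Consumers pay €49; sellers receive €21; quantity = 243.

Before the tax: set 537 − 6P = P + 222 → P* = €45, Q* = 267.
With the tax collected from consumers, demand (in seller-price terms) shifts: Qd = 537 − 6(P + 28).
Solving gives Q = 243 with consumers paying €49 and sellers receiving €21 (the €28 wedge).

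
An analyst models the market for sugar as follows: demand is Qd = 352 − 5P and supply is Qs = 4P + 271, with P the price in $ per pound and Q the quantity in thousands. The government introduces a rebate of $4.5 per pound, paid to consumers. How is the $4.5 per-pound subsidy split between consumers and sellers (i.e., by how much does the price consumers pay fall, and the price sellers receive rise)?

Before the subsidy: set 352 − 5P = 4P + 271 → P* = $9, Q* = 307.
With a per-unit subsidy paid to consumers, each effectively pays P − 4.5, so demand becomes Qd = 352 − 5(P − 4.5).
New equilibrium: consumers pay $7, sellers receive $11.5, Q = 317. (Wedge: Pb − Ps = −4.5.)
Gain to consumers: $2; to sellers: $2.5. (They sum to $4.5.)

Consumers gain $2 per pound; sellers gain $2.5 per pound.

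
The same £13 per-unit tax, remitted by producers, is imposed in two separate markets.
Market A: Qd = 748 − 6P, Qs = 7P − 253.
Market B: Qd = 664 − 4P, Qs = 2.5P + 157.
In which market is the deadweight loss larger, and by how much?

Market A, by £143.

Market A: pre-tax P* = £77, Q* = 286; post-tax Q = 244; deadweight loss = £273.
Market B: pre-tax P* = £78, Q* = 352; post-tax Q = 332; deadweight loss = £130.
Difference: £273 vs £130 → market A is larger by £143.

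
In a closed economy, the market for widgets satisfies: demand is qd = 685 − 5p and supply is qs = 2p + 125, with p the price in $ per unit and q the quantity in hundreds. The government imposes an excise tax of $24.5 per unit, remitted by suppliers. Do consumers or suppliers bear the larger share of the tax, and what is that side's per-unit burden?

Suppliers bear the larger share: $17.5 per unit.

Before the tax: set 685 − 5p = 2p + 125 → p* = $80, q* = 285.
With the tax collected from suppliers, supply shifts: qs = 2(p − 24.5) + 125.
Solving gives q = 250 with consumers paying $87 and suppliers receiving $62.5 (the $24.5 wedge).
Per-unit burden: consumers $7, suppliers $17.5.
Suppliers take the larger share because supply is less price-elastic here (demand slope 5 vs supply slope 2).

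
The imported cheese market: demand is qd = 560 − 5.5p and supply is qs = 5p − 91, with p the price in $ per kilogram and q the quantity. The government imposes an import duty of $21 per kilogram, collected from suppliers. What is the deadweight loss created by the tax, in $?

Deadweight loss = $577.5.

Without the tax, 560 − 5.5p = 5p − 91 gives 10.5p = 651, so p* = $62 and q* = 219.
With the tax collected from suppliers, supply shifts: qs = 5(p − 21) − 91.
Solving gives q = 164 with consumers paying $72 and suppliers receiving $51 (the $21 wedge).
Quantity falls by |ΔQ| = |219 − 164| = 55.
DWL = ½ · t · |ΔQ| = ½ · 21 · 55 = $577.5.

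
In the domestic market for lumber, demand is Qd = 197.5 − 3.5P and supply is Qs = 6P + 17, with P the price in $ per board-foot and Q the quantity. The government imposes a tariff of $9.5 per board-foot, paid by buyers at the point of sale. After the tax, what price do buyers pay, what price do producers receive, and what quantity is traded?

Before the tax: set 197.5 − 3.5P = 6P + 17 → P* = $19, Q* = 131.
With the tax collected from buyers, demand (in seller-price terms) shifts: Qd = 197.5 − 3.5(P + 9.5).
Solving gives Q = 110 with buyers paying $25 and producers receiving $15.5 (the $9.5 wedge).
The less price-elastic side of the market bears the larger share of a per-unit tax.

Buyers pay $25; producers receive $15.5; quantity = 110.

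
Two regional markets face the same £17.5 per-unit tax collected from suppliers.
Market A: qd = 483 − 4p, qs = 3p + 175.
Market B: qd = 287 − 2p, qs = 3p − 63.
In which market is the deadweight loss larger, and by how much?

Market A, by £78.75.

Market A: pre-tax p* = £44, q* = 307; post-tax q = 277; deadweight loss = £262.5.
Market B: pre-tax p* = £70, q* = 147; post-tax q = 126; deadweight loss = £183.75.
Difference: £262.5 vs £183.75 → market A is larger by £78.75.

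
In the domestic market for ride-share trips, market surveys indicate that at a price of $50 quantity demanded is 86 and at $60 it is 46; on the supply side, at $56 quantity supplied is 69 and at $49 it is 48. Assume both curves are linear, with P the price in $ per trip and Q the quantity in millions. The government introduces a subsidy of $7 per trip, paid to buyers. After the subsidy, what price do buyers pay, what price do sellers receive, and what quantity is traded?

Demand slope: (46 − 86)/(60 − 50) = -4, so Qd = 286 − 4P.
Supply slope: (48 − 69)/(49 − 56) = 3, so Qs = 3P − 99.
Before the subsidy: set 286 − 4P = 3P − 99 → P* = $55, Q* = 66.
With a per-unit subsidy paid to buyers, each effectively pays P − 7, so demand becomes Qd = 286 − 4(P − 7).
New equilibrium: buyers pay $52, sellers receive $59, Q = 78. (Wedge: Pb − Ps = −7.)

Buyers pay $52; sellers receive $59; quantity = 78.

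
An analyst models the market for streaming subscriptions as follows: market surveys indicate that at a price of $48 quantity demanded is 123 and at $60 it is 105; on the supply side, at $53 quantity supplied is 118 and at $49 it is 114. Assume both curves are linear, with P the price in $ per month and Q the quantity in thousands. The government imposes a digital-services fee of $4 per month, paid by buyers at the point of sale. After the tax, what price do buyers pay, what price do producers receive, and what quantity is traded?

Buyers pay $53.6; producers receive $49.6; quantity = 114.6.

Demand slope: (105 − 123)/(60 − 48) = -1.5, so Qd = 195 − 1.5P.
Supply slope: (114 − 118)/(49 − 53) = 1, so Qs = P + 65.
Without the tax, 195 − 1.5P = P + 65 gives 2.5P = 130, so P* = $52 and Q* = 117.
With the tax collected from buyers, demand (in seller-price terms) shifts: Qd = 195 − 1.5(P + 4).
New equilibrium: buyers pay $53.6, producers receive $49.6, Q = 114.6. (Wedge: Pb − Ps = 4.)
The less price-elastic side of the market bears the larger share of a per-unit tax.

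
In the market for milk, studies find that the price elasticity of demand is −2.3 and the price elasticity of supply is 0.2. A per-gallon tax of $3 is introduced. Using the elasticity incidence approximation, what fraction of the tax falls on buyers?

Incidence ratio: buyers' share ≈ εs / (εs + |εd|) = 0.2 / (0.2 + 2.3) = 0.08.
Supply is the less elastic side, so buyers bear the smaller share.

Buyers' share ≈ 0.08.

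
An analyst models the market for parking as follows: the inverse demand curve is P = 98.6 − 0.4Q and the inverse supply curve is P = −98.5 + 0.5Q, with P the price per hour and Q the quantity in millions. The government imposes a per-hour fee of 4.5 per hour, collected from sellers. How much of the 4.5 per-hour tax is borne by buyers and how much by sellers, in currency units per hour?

Buyers bear 2 per hour; sellers bear 2.5 per hour.

Inverting to Q(P) form: Qd = 246.5 − 2.5P; Qs = 2P + 197.
Before the tax: set 246.5 − 2.5P = 2P + 197 → P* = 11, Q* = 219.
With the tax collected from sellers, supply shifts: Qs = 2(P − 4.5) + 197.
New equilibrium: buyers pay 13, sellers receive 8.5, Q = 214. (Wedge: Pb − Ps = 4.5.)
Burden on buyers: 2; on sellers: 2.5. (They sum to 4.5.)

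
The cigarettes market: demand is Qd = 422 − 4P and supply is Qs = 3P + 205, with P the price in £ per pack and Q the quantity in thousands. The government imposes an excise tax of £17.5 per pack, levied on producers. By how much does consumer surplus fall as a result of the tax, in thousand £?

Before the tax: set 422 − 4P = 3P + 205 → P* = £31, Q* = 298.
With the tax collected from producers, supply shifts: Qs = 3(P − 17.5) + 205.
Solving gives Q = 268 with buyers paying £38.5 and producers receiving £21 (the £17.5 wedge).
ΔCS is the trapezoid between Q = 268 and Q = 298 of height £7.5: ½ · (298 + 268) · 7.5 = £2122.5.

Consumer surplus falls by £2122.5 thousand.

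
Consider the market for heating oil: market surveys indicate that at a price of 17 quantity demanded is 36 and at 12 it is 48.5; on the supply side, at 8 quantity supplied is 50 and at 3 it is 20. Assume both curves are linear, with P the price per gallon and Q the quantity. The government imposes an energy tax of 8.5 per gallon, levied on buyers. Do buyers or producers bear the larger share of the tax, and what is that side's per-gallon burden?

Demand slope: (48.5 − 36)/(12 − 17) = -2.5, so Qd = 78.5 − 2.5P.
Supply slope: (20 − 50)/(3 − 8) = 6, so Qs = 6P + 2.
Without the tax, 78.5 − 2.5P = 6P + 2 gives 8.5P = 76.5, so P* = 9 and Q* = 56.
With the tax collected from buyers, demand (in seller-price terms) shifts: Qd = 78.5 − 2.5(P + 8.5).
Solving gives Q = 41 with buyers paying 15 and producers receiving 6.5 (the 8.5 wedge).
Per-gallon burden: buyers 6, producers 2.5.
Buyers take the larger share because demand is less price-elastic here (demand slope 2.5 vs supply slope 6).
The less price-elastic side of the market bears the larger share of a per-unit tax.

Buyers bear the larger share: 6 per gallon.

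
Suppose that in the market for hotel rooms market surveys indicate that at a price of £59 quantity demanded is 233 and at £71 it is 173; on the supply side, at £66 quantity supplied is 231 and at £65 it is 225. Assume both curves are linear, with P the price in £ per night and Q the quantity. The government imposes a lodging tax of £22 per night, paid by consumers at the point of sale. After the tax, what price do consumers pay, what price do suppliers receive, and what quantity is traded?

Demand slope: (173 − 233)/(71 − 59) = -5, so Qd = 528 − 5P.
Supply slope: (225 − 231)/(65 − 66) = 6, so Qs = 6P − 165.
Without the tax, 528 − 5P = 6P − 165 gives 11P = 693, so P* = £63 and Q* = 213.
With the tax collected from consumers, demand (in seller-price terms) shifts: Qd = 528 − 5(P + 22).
New equilibrium: consumers pay £75, suppliers receive £53, Q = 153. (Wedge: Pb − Ps = 22.)
The less price-elastic side of the market bears the larger share of a per-unit tax.

Consumers pay £75; suppliers receive £53; quantity = 153.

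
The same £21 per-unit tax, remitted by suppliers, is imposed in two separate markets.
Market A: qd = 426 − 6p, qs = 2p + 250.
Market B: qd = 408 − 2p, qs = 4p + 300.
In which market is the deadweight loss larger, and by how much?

Market A: pre-tax p* = £22, q* = 294; post-tax q = 262.5; deadweight loss = £330.75.
Market B: pre-tax p* = £18, q* = 372; post-tax q = 344; deadweight loss = £294.
Difference: £330.75 vs £294 → market A is larger by £36.75.

Market A, by £36.75.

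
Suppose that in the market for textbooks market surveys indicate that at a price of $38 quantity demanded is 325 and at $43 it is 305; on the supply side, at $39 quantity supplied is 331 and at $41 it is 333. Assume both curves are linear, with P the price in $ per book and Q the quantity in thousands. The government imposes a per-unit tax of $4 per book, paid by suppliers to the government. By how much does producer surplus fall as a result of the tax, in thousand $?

Demand slope: (305 − 325)/(43 − 38) = -4, so Qd = 477 − 4P.
Supply slope: (333 − 331)/(41 − 39) = 1, so Qs = P + 292.
Before the tax: set 477 − 4P = P + 292 → P* = $37, Q* = 329.
With the tax collected from suppliers, supply shifts: Qs = (P − 4) + 292.
New equilibrium: buyers pay $37.8, suppliers receive $33.8, Q = 325.8. (Wedge: Pb − Ps = 4.)
ΔPS is the trapezoid between Q = 325.8 and Q = 329 of height $3.2: ½ · (329 + 325.8) · 3.2 = $1047.68.

Producer surplus falls by $1047.68 thousand.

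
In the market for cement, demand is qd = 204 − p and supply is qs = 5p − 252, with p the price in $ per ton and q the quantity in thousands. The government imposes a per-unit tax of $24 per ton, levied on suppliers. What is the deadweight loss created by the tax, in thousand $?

Without the tax, 204 − p = 5p − 252 gives 6p = 456, so p* = $76 and q* = 128.
With the tax collected from suppliers, supply shifts: qs = 5(p − 24) − 252.
Solving gives q = 108 with consumers paying $96 and suppliers receiving $72 (the $24 wedge).
Quantity falls by |ΔQ| = |128 − 108| = 20.
DWL = ½ · t · |ΔQ| = ½ · 24 · 20 = $240.

Deadweight loss = $240 thousand.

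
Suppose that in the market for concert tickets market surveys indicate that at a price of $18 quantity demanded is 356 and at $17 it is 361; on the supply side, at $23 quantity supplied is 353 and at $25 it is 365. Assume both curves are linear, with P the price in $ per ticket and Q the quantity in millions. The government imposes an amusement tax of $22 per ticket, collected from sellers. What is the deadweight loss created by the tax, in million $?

Deadweight loss = $660 million.

Demand slope: (361 − 356)/(17 − 18) = -5, so Qd = 446 − 5P.
Supply slope: (365 − 353)/(25 − 23) = 6, so Qs = 6P + 215.
Without the tax, 446 − 5P = 6P + 215 gives 11P = 231, so P* = $21 and Q* = 341.
With the tax collected from sellers, supply shifts: Qs = 6(P − 22) + 215.
Solving gives Q = 281 with buyers paying $33 and sellers receiving $11 (the $22 wedge).
Quantity falls by |ΔQ| = |341 − 281| = 60.
DWL = ½ · t · |ΔQ| = ½ · 22 · 60 = $660.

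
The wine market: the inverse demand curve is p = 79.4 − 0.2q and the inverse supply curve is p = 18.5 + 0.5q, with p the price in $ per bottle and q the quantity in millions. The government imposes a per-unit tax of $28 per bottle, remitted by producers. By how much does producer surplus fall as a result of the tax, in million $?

Producer surplus falls by $1340 million.

Rewrite in direct form: qd = 397 − 5p and qs = 2p − 37.
Before the tax: set 397 − 5p = 2p − 37 → p* = $62, q* = 87.
With the tax collected from producers, supply shifts: qs = 2(p − 28) − 37.
Solving gives q = 47 with consumers paying $70 and producers receiving $42 (the $28 wedge).
ΔPS is the trapezoid between Q = 47 and Q = 87 of height $20: ½ · (87 + 47) · 20 = $1340.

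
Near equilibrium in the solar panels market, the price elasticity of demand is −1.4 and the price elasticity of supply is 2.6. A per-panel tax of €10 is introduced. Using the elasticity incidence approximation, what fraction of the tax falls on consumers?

Incidence ratio: consumers' share ≈ εs / (εs + |εd|) = 2.6 / (2.6 + 1.4) = 0.65.
Supply is the more elastic side, so consumers bear the larger share.

Consumers' share ≈ 0.65.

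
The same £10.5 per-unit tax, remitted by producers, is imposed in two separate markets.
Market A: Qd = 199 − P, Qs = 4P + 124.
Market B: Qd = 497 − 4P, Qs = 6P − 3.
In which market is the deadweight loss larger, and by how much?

Market B, by £88.2.

Market A: pre-tax P* = £15, Q* = 184; post-tax Q = 175.6; deadweight loss = £44.1.
Market B: pre-tax P* = £50, Q* = 297; post-tax Q = 271.8; deadweight loss = £132.3.
Difference: £44.1 vs £132.3 → market B is larger by £88.2.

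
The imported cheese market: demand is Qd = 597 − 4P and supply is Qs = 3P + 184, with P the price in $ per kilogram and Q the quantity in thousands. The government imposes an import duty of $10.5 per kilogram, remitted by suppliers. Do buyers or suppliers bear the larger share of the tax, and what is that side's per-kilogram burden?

Suppliers bear the larger share: $6 per kilogram.

Without the tax, 597 − 4P = 3P + 184 gives 7P = 413, so P* = $59 and Q* = 361.
With the tax collected from suppliers, supply shifts: Qs = 3(P − 10.5) + 184.
New equilibrium: buyers pay $63.5, suppliers receive $53, Q = 343. (Wedge: Pb − Ps = 10.5.)
Per-kilogram burden: buyers $4.5, suppliers $6.
Suppliers take the larger share because supply is less price-elastic here (demand slope 4 vs supply slope 3).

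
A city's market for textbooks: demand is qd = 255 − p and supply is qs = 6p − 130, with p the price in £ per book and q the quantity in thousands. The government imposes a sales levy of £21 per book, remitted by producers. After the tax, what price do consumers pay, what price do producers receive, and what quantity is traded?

Before the tax: set 255 − p = 6p − 130 → p* = £55, q* = 200.
With the tax collected from producers, supply shifts: qs = 6(p − 21) − 130.
New equilibrium: consumers pay £73, producers receive £52, q = 182. (Wedge: pb − ps = 21.)

Consumers pay £73; producers receive £52; quantity = 182.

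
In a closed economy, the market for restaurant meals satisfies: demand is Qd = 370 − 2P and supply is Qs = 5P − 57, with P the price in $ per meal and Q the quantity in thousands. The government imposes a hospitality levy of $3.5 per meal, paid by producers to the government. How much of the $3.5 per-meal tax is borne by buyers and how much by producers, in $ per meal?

Before the tax: set 370 − 2P = 5P − 57 → P* = $61, Q* = 248.
With the tax collected from producers, supply shifts: Qs = 5(P − 3.5) − 57.
New equilibrium: buyers pay $63.5, producers receive $60, Q = 243. (Wedge: Pb − Ps = 3.5.)
Burden on buyers: $2.5; on producers: $1. (They sum to $3.5.)
The less price-elastic side of the market bears the larger share of a per-unit tax.

Buyers bear $2.5 per meal; producers bear $1 per meal.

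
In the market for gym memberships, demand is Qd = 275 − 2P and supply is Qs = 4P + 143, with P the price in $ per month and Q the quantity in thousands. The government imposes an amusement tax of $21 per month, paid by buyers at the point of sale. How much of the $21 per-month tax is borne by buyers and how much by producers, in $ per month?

Before the tax: set 275 − 2P = 4P + 143 → P* = $22, Q* = 231.
With the tax collected from buyers, demand (in seller-price terms) shifts: Qd = 275 − 2(P + 21).
Solving gives Q = 203 with buyers paying $36 and producers receiving $15 (the $21 wedge).
Burden on buyers: $14; on producers: $7. (They sum to $21.)
The less price-elastic side of the market bears the larger share of a per-unit tax.

Buyers bear $14 per month; producers bear $7 per month.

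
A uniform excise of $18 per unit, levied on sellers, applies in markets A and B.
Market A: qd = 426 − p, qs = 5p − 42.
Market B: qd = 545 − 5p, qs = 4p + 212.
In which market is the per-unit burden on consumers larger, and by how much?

Market A: pre-tax p* = $78, q* = 348; post-tax q = 333; per-unit burden on consumers = $15.
Market B: pre-tax p* = $37, q* = 360; post-tax q = 320; per-unit burden on consumers = $8.
Difference: $15 vs $8 → market A is larger by $7.

Market A, by $7.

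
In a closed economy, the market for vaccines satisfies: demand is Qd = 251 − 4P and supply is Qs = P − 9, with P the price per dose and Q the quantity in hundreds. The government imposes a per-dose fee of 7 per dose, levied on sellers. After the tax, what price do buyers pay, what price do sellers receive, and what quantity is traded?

Without the tax, 251 − 4P = P − 9 gives 5P = 260, so P* = 52 and Q* = 43.
With the tax collected from sellers, supply shifts: Qs = (P − 7) − 9.
New equilibrium: buyers pay 53.4, sellers receive 46.4, Q = 37.4. (Wedge: Pb − Ps = 7.)
The less price-elastic side of the market bears the larger share of a per-unit tax.

Buyers pay 53.4; sellers receive 46.4; quantity = 37.4.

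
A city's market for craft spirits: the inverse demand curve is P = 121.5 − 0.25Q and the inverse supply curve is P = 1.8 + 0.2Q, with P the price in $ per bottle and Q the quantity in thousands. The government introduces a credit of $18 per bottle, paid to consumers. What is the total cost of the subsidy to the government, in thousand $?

Inverting to Q(P) form: Qd = 486 − 4P; Qs = 5P − 9.
Without the subsidy, 486 − 4P = 5P − 9 gives 9P = 495, so P* = $55 and Q* = 266.
With a per-unit subsidy paid to consumers, each effectively pays P − 18, so demand becomes Qd = 486 − 4(P − 18).
Solving gives Q = 306 with consumers paying $45 and suppliers receiving $63 (the $18 wedge).
Outlay = t · Q = 18 · 306 = $5508.

Government outlay = $5508 thousand.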